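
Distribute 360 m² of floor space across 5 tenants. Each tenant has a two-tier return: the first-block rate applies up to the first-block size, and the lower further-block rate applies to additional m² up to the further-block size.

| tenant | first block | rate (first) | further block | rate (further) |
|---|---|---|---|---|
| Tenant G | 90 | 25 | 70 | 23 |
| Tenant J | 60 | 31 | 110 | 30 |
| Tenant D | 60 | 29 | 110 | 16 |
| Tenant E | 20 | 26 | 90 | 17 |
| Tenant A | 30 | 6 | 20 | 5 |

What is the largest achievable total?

10130

Treat each block as its own option and order by rate: Tenant J/first 31 > Tenant J/second 30 > Tenant D/first 29 > Tenant E/first 26 > Tenant G/first 25 > Tenant G/second 23 > Tenant E/second 17 > Tenant D/second 16 > Tenant A/first 6 > Tenant A/second 5.
Fill Tenant J first block (60 at 31) ; 300 left.
Fill Tenant J second block (110 at 30) ; 190 left.
Fill Tenant D first block (60 at 29) ; 130 left.
Tenant E first at 26: fill all 20 ; 110 left.
Tenant G first at 25: fill all 90 ; 20 left.
20 remain; put them into Tenant G second at 23.
Total = 31×60 + 30×110 + 29×60 + 26×20 + 25×90 + 23×20 = 10130.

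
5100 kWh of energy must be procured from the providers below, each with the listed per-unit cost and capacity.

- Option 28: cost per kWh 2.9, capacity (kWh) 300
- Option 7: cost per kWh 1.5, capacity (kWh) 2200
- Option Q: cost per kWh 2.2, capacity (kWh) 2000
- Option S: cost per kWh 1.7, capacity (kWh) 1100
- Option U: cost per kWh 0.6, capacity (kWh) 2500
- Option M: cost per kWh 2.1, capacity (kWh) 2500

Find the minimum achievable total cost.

5480

Use providers in increasing cost order.
Take 2500 from Option U at 0.6 → need 2600 more.
Option 7 (1.5): use full 2200 → 400 kWh to go.
Option S (1.7): take the remaining 400 → done.
Option M, Option Q, Option 28: unused.
Cost = 2500×0.6 + 2200×1.5 + 400×1.7 = 5480.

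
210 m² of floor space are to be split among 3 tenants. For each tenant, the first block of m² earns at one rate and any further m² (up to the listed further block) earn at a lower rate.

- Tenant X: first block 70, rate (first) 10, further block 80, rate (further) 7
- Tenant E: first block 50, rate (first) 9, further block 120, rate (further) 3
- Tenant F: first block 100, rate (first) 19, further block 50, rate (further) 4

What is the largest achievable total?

2960

Treat each block as its own option and order by rate: Tenant F/T1 19 > Tenant X/T1 10 > Tenant E/T1 9 > Tenant X/T2 7 > Tenant F/T2 4 > Tenant E/T2 3.
Fill Tenant F T1 block (100 at 19) ; 110 left.
Tenant X T1 at 10: fill all 70 ; 40 left.
Tenant E/T1: +40 of 50 at 9; pool empty.
Total = 19×100 + 10×70 + 9×40 = 2960.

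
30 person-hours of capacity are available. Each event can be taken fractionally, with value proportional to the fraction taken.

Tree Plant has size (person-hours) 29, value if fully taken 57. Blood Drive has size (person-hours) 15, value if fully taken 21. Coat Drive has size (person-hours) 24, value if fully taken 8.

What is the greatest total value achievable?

58.4

Sort by value density: Tree Plant 57/29≈1.97, Blood Drive 21/15≈1.4, Coat Drive 8/24≈0.333.
Take all of Tree Plant (29 person-hours, value 57) — 1 person-hours left.
Only 1 person-hours remain; take 1/15 of Blood Drive for value 21×1/15 = 1.4.
Total value = 58.4.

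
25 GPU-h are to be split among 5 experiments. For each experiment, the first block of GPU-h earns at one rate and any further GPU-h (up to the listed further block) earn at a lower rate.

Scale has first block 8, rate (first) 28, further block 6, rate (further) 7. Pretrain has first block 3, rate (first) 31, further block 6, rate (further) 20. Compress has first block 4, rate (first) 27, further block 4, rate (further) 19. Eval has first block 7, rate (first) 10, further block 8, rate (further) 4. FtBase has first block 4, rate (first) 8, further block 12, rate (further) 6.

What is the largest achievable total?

621

Order all 10 blocks by rate: Pretrain/T1 31 > Scale/T1 28 > Compress/T1 27 > Pretrain/T2 20 > Compress/T2 19 > Eval/T1 10 > FtBase/T1 8 > Scale/T2 7 > FtBase/T2 6 > Eval/T2 4.
Pretrain T1 at 31: fill all 3 — 22 left.
Scale T1 at 28: fill all 8 — 14 left.
Fill Compress T1 block (4 at 27) — 10 left.
Fill Pretrain T2 block (6 at 20) — 4 left.
Fill Compress T2 block (4 at 19) — 0 left.
Total = 31×3 + 28×8 + 27×4 + 20×6 + 19×4 = 621.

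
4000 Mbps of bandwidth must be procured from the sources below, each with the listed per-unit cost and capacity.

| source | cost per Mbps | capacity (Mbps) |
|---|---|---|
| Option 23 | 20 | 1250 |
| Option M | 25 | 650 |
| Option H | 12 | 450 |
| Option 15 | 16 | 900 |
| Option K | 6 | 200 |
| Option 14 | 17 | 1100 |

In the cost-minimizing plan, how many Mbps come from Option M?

100

Cheapest first:
Option K at 6: take all 200 Mbps → 3800 still needed.
Option H at 12: take all 450 Mbps → 3350 still needed.
Take 900 from Option 15 at 16 → need 2450 more.
Take 1100 from Option 14 at 17 → need 1350 more.
Take 1250 from Option 23 at 20 → need 100 more.
Option M (25): take the remaining 100 → done.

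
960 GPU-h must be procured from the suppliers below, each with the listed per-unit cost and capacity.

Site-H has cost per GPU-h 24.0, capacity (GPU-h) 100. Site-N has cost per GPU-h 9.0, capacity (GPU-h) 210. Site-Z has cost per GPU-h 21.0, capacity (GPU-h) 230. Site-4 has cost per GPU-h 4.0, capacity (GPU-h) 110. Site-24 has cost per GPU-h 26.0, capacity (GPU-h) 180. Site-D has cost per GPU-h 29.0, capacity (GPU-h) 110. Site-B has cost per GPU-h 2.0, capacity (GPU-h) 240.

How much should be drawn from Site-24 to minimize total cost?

Use suppliers in increasing cost order.
Site-B at 2.0: take all 240 GPU-h ; 720 still needed.
Site-4 at 4.0: take all 110 GPU-h ; 610 still needed.
Take 210 from Site-N at 9.0 ; need 400 more.
Site-Z (21.0): use full 230 ; 170 GPU-h to go.
Take 100 from Site-H at 24.0 ; need 70 more.
Take 70 from Site-24 at 26.0 to finish.
Site-D: unused.

70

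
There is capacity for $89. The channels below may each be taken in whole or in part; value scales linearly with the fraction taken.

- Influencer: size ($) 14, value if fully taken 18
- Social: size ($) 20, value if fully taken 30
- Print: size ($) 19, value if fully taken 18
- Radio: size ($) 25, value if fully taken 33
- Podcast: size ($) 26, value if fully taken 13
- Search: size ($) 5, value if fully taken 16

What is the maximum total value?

Sort by value density: Search 16/5≈3.2, Social 30/20≈1.5, Radio 33/25≈1.32, Influencer 18/14≈1.29, Print 18/19≈0.947, Podcast 13/26≈0.5.
Take all of Search (5 $, value 16) — 84 $ left.
Social: take in full, 20 $ for value 30 — 64 left.
Take all of Radio (25 $, value 33) — 39 $ left.
Influencer: take in full, 14 $ for value 18 — 25 left.
Take all of Print (19 $, value 18) — 6 $ left.
Fill the last 6 $ with part of Podcast: 6/26 of it earns 3.
Total value = 118.

118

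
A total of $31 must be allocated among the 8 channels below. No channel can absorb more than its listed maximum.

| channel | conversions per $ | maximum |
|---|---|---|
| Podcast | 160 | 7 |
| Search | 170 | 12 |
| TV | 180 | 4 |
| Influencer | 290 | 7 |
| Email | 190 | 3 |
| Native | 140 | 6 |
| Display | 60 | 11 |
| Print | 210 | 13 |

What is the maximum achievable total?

6730

Rank by conversions per $: Influencer 290 > Print 210 > Email 190 > TV 180 > Search 170 > Podcast 160 > Native 140 > Display 60.
Give Influencer 7 to hit its cap of 7 → 24 left.
Print takes 13 to reach its cap of 13 → 11 left.
Email takes 3 to reach its cap of 3 → 8 left.
TV takes 4 to reach its cap of 4 → 4 left.
Search: +4 (room for 12) → 4. Pool exhausted.
Total = 170×4 + 180×4 + 290×7 + 190×3 + 210×13 = 6730.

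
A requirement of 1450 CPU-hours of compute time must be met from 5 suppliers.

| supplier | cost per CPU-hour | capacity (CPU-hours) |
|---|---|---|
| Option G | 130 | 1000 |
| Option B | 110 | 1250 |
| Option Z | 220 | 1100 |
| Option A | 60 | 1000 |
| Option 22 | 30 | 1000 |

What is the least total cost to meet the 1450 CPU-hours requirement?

Cheapest first:
Option 22 (30): use full 1000 ; 450 CPU-hours to go.
Option A at 60: take 450 of its 1000 ; requirement met.
Option B, Option G, Option Z: unused.
Cost = 1000×30 + 450×60 = 57000.

57000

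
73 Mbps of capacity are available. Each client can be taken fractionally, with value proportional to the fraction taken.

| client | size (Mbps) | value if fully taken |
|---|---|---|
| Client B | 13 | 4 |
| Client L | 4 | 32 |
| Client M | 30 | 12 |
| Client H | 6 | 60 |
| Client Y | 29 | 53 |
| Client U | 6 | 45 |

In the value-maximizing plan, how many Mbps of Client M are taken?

Sort by value density: Client H 60/6≈10, Client L 32/4≈8, Client U 45/6≈7.5, Client Y 53/29≈1.83, Client M 12/30≈0.4, Client B 4/13≈0.308.
Client H: take in full, 6 Mbps for value 60 — 67 left.
Take all of Client L (4 Mbps, value 32) — 63 Mbps left.
Take all of Client U (6 Mbps, value 45) — 57 Mbps left.
All 29 Mbps of Client Y fit (value 53) — 28 remain.
Only 28 Mbps remain; take 28/30 of Client M for value 12×28/30 = 11.2.

28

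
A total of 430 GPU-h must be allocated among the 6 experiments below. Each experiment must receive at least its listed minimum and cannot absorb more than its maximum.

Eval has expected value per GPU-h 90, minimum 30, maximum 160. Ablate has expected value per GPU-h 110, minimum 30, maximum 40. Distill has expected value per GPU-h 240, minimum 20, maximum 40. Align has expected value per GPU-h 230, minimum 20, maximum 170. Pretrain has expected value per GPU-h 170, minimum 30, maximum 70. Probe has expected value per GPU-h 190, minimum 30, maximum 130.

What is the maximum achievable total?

Meeting every minimum uses 30+30+20+20+30+30 = 160 GPU-h, leaving 270.
Order the experiments by expected value per GPU-h: Distill 240 > Align 230 > Probe 190 > Pretrain 170 > Ablate 110 > Eval 90.
Give Distill 20 more to hit its cap of 40 — 250 left.
Align: +150 to 170 (cap) — 100 left.
Give Probe 100 more to hit its cap of 130 — 0 left.
Total = 90×30 + 110×30 + 240×40 + 230×170 + 170×30 + 190×130 = 84500.

84500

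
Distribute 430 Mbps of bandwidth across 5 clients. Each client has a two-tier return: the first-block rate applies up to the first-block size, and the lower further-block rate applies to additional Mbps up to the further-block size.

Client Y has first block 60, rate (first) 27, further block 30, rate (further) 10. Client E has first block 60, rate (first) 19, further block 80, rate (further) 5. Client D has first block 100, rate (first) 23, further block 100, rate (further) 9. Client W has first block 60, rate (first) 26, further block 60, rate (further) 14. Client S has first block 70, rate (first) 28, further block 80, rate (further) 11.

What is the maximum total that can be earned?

Rank every tier by rate: Client S/first 28 > Client Y/first 27 > Client W/first 26 > Client D/first 23 > Client E/first 19 > Client W/second 14 > Client S/second 11 > Client Y/second 10 > Client D/second 9 > Client E/second 5.
Client S/first (28): +70 — 360 left.
Client Y first at 27: fill all 60 — 300 left.
Client W/first (26): +60 — 240 left.
Client D/first (23): +100 — 140 left.
Client E first at 19: fill all 60 — 80 left.
Client W/second (14): +60 — 20 left.
Client S/second: +20 of 80 at 11; pool empty.
Total = 28×70 + 27×60 + 26×60 + 23×100 + 19×60 + 14×60 + 11×20 = 9640.

9640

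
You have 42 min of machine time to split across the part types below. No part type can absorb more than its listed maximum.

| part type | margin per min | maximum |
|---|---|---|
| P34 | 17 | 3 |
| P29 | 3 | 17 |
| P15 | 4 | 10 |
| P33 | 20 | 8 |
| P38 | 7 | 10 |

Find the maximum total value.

Highest margin per min first: P33 20 > P34 17 > P38 7 > P15 4 > P29 3.
P33: +8 to 8 (cap) → 34 left.
P34 takes 3 to reach its cap of 3 → 31 left.
P38 takes 10 to reach its cap of 10 → 21 left.
P15 takes 10 to reach its cap of 10 → 11 left.
Only 11 left; P29 takes them to reach 11.
Total = 17×3 + 3×11 + 4×10 + 20×8 + 7×10 = 354.

354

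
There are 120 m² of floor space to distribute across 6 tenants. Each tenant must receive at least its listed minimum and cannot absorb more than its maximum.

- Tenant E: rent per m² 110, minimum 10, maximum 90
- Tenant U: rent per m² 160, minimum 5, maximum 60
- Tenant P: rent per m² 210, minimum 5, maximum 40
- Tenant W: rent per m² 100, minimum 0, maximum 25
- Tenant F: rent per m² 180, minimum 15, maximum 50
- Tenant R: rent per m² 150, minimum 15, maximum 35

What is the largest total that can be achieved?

21550

Meeting every minimum uses 10+5+5+0+15+15 = 50 m², leaving 70.
Highest rent per m² first: Tenant P 210 > Tenant F 180 > Tenant U 160 > Tenant R 150 > Tenant E 110 > Tenant W 100.
Tenant P: +35 to 40 (cap) ; 35 left.
Tenant F takes 35 more to reach its cap of 50 ; 0 left.
Total = 110×10 + 160×5 + 210×40 + 180×50 + 150×15 = 21550.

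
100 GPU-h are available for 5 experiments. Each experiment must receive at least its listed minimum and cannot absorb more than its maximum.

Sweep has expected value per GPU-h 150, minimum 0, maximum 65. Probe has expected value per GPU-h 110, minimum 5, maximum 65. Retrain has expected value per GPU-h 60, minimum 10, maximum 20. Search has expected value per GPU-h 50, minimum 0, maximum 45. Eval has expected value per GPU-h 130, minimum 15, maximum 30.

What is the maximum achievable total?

Meeting every minimum uses 0+5+10+0+15 = 30 GPU-h, leaving 70.
Order the experiments by expected value per GPU-h: Sweep 150 > Eval 130 > Probe 110 > Retrain 60 > Search 50.
Sweep: +65 to 65 (cap) ; 5 left.
Only 5 left; Eval takes them to reach 20.
Total = 150×65 + 110×5 + 60×10 + 130×20 = 13500.

13500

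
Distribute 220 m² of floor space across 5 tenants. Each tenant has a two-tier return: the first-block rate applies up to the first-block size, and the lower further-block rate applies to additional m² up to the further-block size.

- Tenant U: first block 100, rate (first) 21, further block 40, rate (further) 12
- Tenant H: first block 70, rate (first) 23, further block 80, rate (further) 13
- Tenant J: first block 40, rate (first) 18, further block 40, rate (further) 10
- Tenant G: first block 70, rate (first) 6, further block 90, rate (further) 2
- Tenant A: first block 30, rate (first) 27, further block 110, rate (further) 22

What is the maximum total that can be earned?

Rank every tier by rate: Tenant A/first 27 > Tenant H/first 23 > Tenant A/second 22 > Tenant U/first 21 > Tenant J/first 18 > Tenant H/second 13 > Tenant U/second 12 > Tenant J/second 10 > Tenant G/first 6 > Tenant G/second 2.
Tenant A/first (27): +30 — 190 left.
Fill Tenant H first block (70 at 23) — 120 left.
Tenant A/second (22): +110 — 10 left.
Tenant U/first: +10 of 100 at 21; pool empty.
Total = 27×30 + 23×70 + 22×110 + 21×10 = 5050.

5050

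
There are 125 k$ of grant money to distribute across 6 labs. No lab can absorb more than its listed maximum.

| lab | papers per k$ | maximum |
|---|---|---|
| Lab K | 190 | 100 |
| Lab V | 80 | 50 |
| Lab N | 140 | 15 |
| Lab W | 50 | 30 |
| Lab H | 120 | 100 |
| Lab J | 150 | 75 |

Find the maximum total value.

22750

Order the labs by papers per k$: Lab K 190 > Lab J 150 > Lab N 140 > Lab H 120 > Lab V 80 > Lab W 50.
Lab K takes 100 to reach its cap of 100 ; 25 left.
Lab J has room for 75 but only 25 remain, so it gets 25.
Total = 190×100 + 150×25 = 22750.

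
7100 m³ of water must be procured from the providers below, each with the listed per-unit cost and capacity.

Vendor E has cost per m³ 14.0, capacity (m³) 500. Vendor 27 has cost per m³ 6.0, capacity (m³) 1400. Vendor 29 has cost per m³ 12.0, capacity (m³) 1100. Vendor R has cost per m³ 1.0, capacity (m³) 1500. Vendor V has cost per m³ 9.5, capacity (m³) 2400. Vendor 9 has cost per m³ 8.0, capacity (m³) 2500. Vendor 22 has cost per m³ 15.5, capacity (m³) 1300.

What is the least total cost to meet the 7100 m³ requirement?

46050

Use providers in increasing cost order.
Vendor R (1.0): use full 1500 → 5600 m³ to go.
Vendor 27 at 6.0: take all 1400 m³ → 4200 still needed.
Vendor 9 (8.0): use full 2500 → 1700 m³ to go.
Vendor V at 9.5: take 1700 of its 2400 → requirement met.
Vendor 29, Vendor E, Vendor 22: unused.
Cost = 1500×1.0 + 1400×6.0 + 2500×8.0 + 1700×9.5 = 46050.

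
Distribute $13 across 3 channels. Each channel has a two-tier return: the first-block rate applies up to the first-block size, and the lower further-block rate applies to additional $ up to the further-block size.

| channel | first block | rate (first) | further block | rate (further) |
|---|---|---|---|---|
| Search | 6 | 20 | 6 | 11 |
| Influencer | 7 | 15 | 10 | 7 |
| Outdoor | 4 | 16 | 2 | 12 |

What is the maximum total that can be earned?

229

Order all 6 blocks by rate: Search/tier1 20 > Outdoor/tier1 16 > Influencer/tier1 15 > Outdoor/tier2 12 > Search/tier2 11 > Influencer/tier2 7.
Search/tier1 (20): +6 — 7 left.
Outdoor tier1 at 16: fill all 4 — 3 left.
3 remain; put them into Influencer tier1 at 15.
Total = 20×6 + 16×4 + 15×3 = 229.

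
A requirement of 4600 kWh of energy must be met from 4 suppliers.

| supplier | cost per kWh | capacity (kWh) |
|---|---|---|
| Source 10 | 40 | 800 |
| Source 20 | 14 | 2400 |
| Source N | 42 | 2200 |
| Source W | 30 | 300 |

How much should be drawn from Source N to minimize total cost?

Fill from the cheapest supplier first.
Source 20 (14): use full 2400 ; 2200 kWh to go.
Source W (30): use full 300 ; 1900 kWh to go.
Source 10 at 40: take all 800 kWh ; 1100 still needed.
Source N (42): take the remaining 1100 ; done.

1100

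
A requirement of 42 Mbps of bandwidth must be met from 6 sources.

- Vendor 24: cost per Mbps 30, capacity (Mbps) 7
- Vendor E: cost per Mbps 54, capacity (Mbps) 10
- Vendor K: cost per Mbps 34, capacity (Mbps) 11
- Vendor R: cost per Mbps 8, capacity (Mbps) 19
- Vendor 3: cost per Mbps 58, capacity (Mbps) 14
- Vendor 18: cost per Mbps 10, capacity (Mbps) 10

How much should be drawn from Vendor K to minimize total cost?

Use sources in increasing cost order.
Take 19 from Vendor R at 8 — need 23 more.
Take 10 from Vendor 18 at 10 — need 13 more.
Vendor 24 at 30: take all 7 Mbps — 6 still needed.
Vendor K (34): take the remaining 6 — done.
Vendor E, Vendor 3: unused.

6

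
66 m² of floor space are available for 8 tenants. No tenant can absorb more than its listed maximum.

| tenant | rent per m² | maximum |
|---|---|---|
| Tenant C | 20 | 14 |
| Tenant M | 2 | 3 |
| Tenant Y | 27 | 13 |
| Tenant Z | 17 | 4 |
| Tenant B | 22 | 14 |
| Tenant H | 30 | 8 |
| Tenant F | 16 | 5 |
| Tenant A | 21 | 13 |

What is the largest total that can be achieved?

Order the tenants by rent per m²: Tenant H 30 > Tenant Y 27 > Tenant B 22 > Tenant A 21 > Tenant C 20 > Tenant Z 17 > Tenant F 16 > Tenant M 2.
Tenant H: +8 to 8 (cap) — 58 left.
Give Tenant Y 13 to hit its cap of 13 — 45 left.
Tenant B: +14 to 14 (cap) — 31 left.
Give Tenant A 13 to hit its cap of 13 — 18 left.
Give Tenant C 14 to hit its cap of 14 — 4 left.
Give Tenant Z 4 to hit its cap of 4 — 0 left.
Total = 20×14 + 27×13 + 17×4 + 22×14 + 30×8 + 21×13 = 1520.

1520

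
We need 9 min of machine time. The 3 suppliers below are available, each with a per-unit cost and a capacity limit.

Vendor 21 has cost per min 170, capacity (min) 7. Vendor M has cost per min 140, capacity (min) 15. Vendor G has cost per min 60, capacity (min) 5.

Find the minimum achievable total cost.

860

Fill from the cheapest supplier first.
Vendor G (60): use full 5 — 4 min to go.
Vendor M (140): take the remaining 4 — done.
Vendor 21: unused.
Cost = 5×60 + 4×140 = 860.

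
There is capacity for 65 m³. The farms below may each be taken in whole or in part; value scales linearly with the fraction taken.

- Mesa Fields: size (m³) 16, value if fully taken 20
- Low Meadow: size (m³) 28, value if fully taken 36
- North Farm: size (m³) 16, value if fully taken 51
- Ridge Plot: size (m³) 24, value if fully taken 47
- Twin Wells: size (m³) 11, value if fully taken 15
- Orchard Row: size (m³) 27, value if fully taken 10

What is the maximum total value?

Sort by value density: North Farm 51/16≈3.19, Ridge Plot 47/24≈1.96, Twin Wells 15/11≈1.36, Low Meadow 36/28≈1.29, Mesa Fields 20/16≈1.25, Orchard Row 10/27≈0.37.
North Farm: take in full, 16 m³ for value 51 → 49 left.
All 24 m³ of Ridge Plot fit (value 47) → 25 remain.
Twin Wells: take in full, 11 m³ for value 15 → 14 left.
14 m³ left: a 14/28 share of Low Meadow gives 36×14/28 = 18.
Total value = 131.

131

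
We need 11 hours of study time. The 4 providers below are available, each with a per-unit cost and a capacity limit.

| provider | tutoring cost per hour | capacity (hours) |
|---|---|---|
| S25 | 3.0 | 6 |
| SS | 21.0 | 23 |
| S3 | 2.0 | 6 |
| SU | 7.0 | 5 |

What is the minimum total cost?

27

Fill from the cheapest provider first.
S3 at 2.0: take all 6 hours → 5 still needed.
S25 at 3.0: take 5 of its 6 → requirement met.
SU, SS: unused.
Cost = 6×2.0 + 5×3.0 = 27.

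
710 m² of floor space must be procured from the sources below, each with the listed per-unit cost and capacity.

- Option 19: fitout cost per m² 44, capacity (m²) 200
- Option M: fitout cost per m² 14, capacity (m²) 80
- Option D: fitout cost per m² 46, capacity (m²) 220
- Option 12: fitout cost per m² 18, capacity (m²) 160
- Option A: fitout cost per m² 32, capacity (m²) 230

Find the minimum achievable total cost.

Fill from the cheapest source first.
Option M (14): use full 80 → 630 m² to go.
Take 160 from Option 12 at 18 → need 470 more.
Option A (32): use full 230 → 240 m² to go.
Option 19 at 44: take all 200 m² → 40 still needed.
Take 40 from Option D at 46 to finish.
Cost = 80×14 + 160×18 + 230×32 + 200×44 + 40×46 = 22000.

22000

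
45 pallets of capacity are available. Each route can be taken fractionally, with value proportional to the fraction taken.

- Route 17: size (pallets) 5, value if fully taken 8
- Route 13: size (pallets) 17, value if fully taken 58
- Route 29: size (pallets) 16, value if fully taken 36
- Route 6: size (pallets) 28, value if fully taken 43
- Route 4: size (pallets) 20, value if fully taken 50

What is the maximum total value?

Best value per unit of size first: Route 13 58/17≈3.41, Route 4 50/20≈2.5, Route 29 36/16≈2.25, Route 17 8/5≈1.6, Route 6 43/28≈1.54.
Take all of Route 13 (17 pallets, value 58) ; 28 pallets left.
Take all of Route 4 (20 pallets, value 50) ; 8 pallets left.
Fill the last 8 pallets with part of Route 29: 8/16 of it earns 18.
Total value = 126.

126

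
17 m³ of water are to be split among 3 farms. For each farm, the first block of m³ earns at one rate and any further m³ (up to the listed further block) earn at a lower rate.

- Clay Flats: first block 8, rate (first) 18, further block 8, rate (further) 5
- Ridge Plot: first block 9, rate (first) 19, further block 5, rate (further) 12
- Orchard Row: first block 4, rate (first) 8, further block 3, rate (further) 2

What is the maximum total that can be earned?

315

Rank every tier by rate: Ridge Plot/T1 19 > Clay Flats/T1 18 > Ridge Plot/T2 12 > Orchard Row/T1 8 > Clay Flats/T2 5 > Orchard Row/T2 2.
Fill Ridge Plot T1 block (9 at 19) — 8 left.
Clay Flats T1 at 18: fill all 8 — 0 left.
Total = 19×9 + 18×8 = 315.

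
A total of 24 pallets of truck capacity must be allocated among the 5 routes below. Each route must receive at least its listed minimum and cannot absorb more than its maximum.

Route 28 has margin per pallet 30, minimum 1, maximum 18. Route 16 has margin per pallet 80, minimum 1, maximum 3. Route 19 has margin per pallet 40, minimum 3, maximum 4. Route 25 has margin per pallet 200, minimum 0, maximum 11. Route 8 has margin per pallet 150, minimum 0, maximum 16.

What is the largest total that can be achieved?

Meeting every minimum uses 1+1+3+0+0 = 5 pallets, leaving 19.
Order the routes by margin per pallet: Route 25 200 > Route 8 150 > Route 16 80 > Route 19 40 > Route 28 30.
Give Route 25 11 more to hit its cap of 11 ; 8 left.
Route 8 has room for 16 more but only 8 remain, so it gets 8.
Total = 30×1 + 80×1 + 40×3 + 200×11 + 150×8 = 3630.

3630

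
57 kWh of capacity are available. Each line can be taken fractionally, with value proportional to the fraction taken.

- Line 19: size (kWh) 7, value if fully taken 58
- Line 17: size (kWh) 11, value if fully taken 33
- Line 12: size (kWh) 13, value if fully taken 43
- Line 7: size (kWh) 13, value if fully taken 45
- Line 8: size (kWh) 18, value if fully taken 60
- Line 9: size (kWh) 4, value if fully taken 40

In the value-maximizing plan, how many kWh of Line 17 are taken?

2

Sort by value density: Line 9 40/4≈10, Line 19 58/7≈8.29, Line 7 45/13≈3.46, Line 8 60/18≈3.33, Line 12 43/13≈3.31, Line 17 33/11≈3.
Line 9: take in full, 4 kWh for value 40 ; 53 left.
Line 19: take in full, 7 kWh for value 58 ; 46 left.
Take all of Line 7 (13 kWh, value 45) ; 33 kWh left.
Line 8: take in full, 18 kWh for value 60 ; 15 left.
All 13 kWh of Line 12 fit (value 43) ; 2 remain.
Fill the last 2 kWh with part of Line 17: 2/11 of it earns 6.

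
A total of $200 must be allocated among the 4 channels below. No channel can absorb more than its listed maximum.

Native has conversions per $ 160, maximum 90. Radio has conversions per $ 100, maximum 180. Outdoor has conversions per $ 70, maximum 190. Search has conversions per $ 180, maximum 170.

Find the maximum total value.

35400

Order the channels by conversions per $: Search 180 > Native 160 > Radio 100 > Outdoor 70.
Search takes 170 to reach its cap of 170 ; 30 left.
Native has room for 90 but only 30 remain, so it gets 30.
Total = 160×30 + 180×170 = 35400.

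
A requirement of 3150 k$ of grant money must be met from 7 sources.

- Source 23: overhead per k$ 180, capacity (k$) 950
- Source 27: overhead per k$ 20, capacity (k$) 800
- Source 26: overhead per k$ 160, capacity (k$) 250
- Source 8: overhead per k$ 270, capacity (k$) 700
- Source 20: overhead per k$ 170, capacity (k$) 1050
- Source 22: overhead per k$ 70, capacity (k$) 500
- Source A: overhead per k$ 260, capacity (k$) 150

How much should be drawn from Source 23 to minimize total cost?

550

Use sources in increasing cost order.
Take 800 from Source 27 at 20 ; need 2350 more.
Source 22 at 70: take all 500 k$ ; 1850 still needed.
Take 250 from Source 26 at 160 ; need 1600 more.
Take 1050 from Source 20 at 170 ; need 550 more.
Take 550 from Source 23 at 180 to finish.
Source A, Source 8: unused.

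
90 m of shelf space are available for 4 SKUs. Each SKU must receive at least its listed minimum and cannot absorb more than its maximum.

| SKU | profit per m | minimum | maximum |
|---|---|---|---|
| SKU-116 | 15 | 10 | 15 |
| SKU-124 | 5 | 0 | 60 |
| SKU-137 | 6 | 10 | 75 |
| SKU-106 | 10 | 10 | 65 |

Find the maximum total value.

Meeting every minimum uses 10+0+10+10 = 30 m, leaving 60.
Highest profit per m first: SKU-116 15 > SKU-106 10 > SKU-137 6 > SKU-124 5.
SKU-116 takes 5 more to reach its cap of 15 — 55 left.
Give SKU-106 55 more to hit its cap of 65 — 0 left.
Total = 15×15 + 6×10 + 10×65 = 935.

935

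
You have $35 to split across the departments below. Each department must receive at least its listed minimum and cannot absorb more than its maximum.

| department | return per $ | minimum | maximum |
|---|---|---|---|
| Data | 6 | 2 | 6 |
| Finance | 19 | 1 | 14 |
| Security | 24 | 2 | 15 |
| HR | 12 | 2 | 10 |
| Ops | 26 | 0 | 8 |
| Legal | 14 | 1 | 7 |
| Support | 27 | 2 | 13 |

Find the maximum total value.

820

Meeting every minimum uses 2+1+2+2+0+1+2 = 10 $, leaving 25.
Highest return per $ first: Support 27 > Ops 26 > Security 24 > Finance 19 > Legal 14 > HR 12 > Data 6.
Support: +11 to 13 (cap) ; 14 left.
Give Ops 8 more to hit its cap of 8 ; 6 left.
Security has room for 13 more but only 6 remain, so it gets 8.
Total = 6×2 + 19×1 + 24×8 + 12×2 + 26×8 + 14×1 + 27×13 = 820.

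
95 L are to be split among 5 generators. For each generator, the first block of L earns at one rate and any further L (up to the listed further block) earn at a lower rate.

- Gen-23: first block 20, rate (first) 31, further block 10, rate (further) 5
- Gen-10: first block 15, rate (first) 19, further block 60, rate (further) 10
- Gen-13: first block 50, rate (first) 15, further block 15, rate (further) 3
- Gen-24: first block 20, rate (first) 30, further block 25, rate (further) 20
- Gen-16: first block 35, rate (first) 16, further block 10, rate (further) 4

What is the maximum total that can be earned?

2245

Order all 10 blocks by rate: Gen-23/first 31 > Gen-24/first 30 > Gen-24/second 20 > Gen-10/first 19 > Gen-16/first 16 > Gen-13/first 15 > Gen-10/second 10 > Gen-23/second 5 > Gen-16/second 4 > Gen-13/second 3.
Gen-23 first at 31: fill all 20 ; 75 left.
Gen-24 first at 30: fill all 20 ; 55 left.
Gen-24/second (20): +25 ; 30 left.
Gen-10/first (19): +15 ; 15 left.
15 remain; put them into Gen-16 first at 16.
Total = 31×20 + 30×20 + 20×25 + 19×15 + 16×15 = 2245.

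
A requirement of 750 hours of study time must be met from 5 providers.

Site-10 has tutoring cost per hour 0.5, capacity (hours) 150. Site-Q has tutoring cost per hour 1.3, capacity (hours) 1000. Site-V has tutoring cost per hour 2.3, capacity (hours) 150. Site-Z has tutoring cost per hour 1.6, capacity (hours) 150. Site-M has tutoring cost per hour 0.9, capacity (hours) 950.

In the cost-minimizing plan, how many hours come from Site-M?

600

Cheapest first:
Site-10 at 0.5: take all 150 hours → 600 still needed.
Site-M at 0.9: take 600 of its 950 → requirement met.
Site-Q, Site-Z, Site-V: unused.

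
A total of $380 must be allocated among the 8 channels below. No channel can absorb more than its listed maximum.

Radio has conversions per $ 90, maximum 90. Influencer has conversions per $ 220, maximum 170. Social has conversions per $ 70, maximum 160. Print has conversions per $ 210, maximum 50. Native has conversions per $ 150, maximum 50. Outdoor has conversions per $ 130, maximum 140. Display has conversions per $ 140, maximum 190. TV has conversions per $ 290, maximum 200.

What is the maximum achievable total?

97500

Rank by conversions per $: TV 290 > Influencer 220 > Print 210 > Native 150 > Display 140 > Outdoor 130 > Radio 90 > Social 70.
TV takes 200 to reach its cap of 200 ; 180 left.
Influencer: +170 to 170 (cap) ; 10 left.
Print: +10 (room for 50) → 10. Pool exhausted.
Total = 220×170 + 210×10 + 290×200 = 97500.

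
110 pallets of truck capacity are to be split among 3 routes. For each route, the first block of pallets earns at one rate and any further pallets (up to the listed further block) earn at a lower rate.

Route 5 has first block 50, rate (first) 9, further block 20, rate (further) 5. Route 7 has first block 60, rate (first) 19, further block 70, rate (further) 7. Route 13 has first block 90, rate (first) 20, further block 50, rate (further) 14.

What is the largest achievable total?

2180

Treat each block as its own option and order by rate: Route 13/T1 20 > Route 7/T1 19 > Route 13/T2 14 > Route 5/T1 9 > Route 7/T2 7 > Route 5/T2 5.
Fill Route 13 T1 block (90 at 20) ; 20 left.
Route 7/T1: +20 of 60 at 19; pool empty.
Total = 20×90 + 19×20 = 2180.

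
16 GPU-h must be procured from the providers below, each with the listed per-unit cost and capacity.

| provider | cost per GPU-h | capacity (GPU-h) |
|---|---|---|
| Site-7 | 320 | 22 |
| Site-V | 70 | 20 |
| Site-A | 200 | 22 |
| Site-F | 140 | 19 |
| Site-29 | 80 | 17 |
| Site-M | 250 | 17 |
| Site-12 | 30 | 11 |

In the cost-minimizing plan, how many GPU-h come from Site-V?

5

Fill from the cheapest provider first.
Take 11 from Site-12 at 30 — need 5 more.
Site-V at 70: take 5 of its 20 — requirement met.
Site-29, Site-F, Site-A, Site-M, Site-7: unused.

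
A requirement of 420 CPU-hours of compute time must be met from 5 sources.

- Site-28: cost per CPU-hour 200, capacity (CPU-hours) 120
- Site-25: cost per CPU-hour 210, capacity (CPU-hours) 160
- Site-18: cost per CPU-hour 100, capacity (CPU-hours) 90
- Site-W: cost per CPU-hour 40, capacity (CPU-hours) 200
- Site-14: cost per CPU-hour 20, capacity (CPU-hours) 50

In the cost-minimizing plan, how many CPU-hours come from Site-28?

80

Use sources in increasing cost order.
Take 50 from Site-14 at 20 — need 370 more.
Site-W (40): use full 200 — 170 CPU-hours to go.
Site-18 at 100: take all 90 CPU-hours — 80 still needed.
Site-28 at 200: take 80 of its 120 — requirement met.
Site-25: unused.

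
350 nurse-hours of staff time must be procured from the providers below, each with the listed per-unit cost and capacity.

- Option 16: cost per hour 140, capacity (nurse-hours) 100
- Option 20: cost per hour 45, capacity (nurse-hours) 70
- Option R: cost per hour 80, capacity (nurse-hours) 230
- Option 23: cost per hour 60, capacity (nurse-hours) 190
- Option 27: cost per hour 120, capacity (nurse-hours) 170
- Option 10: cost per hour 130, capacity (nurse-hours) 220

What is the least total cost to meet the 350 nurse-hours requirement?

Use providers in increasing cost order.
Option 20 (45): use full 70 — 280 nurse-hours to go.
Take 190 from Option 23 at 60 — need 90 more.
Option R at 80: take 90 of its 230 — requirement met.
Option 27, Option 10, Option 16: unused.
Cost = 70×45 + 190×60 + 90×80 = 21750.

21750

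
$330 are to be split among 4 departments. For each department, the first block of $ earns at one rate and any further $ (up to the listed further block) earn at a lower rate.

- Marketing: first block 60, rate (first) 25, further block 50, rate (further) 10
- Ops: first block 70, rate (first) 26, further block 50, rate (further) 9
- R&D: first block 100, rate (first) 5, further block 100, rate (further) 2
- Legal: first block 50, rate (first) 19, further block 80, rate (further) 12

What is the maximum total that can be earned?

Rank every tier by rate: Ops/first 26 > Marketing/first 25 > Legal/first 19 > Legal/second 12 > Marketing/second 10 > Ops/second 9 > R&D/first 5 > R&D/second 2.
Ops first at 26: fill all 70 — 260 left.
Marketing first at 25: fill all 60 — 200 left.
Legal/first (19): +50 — 150 left.
Legal second at 12: fill all 80 — 70 left.
Marketing second at 10: fill all 50 — 20 left.
20 remain; put them into Ops second at 9.
Total = 26×70 + 25×60 + 19×50 + 12×80 + 10×50 + 9×20 = 5910.

5910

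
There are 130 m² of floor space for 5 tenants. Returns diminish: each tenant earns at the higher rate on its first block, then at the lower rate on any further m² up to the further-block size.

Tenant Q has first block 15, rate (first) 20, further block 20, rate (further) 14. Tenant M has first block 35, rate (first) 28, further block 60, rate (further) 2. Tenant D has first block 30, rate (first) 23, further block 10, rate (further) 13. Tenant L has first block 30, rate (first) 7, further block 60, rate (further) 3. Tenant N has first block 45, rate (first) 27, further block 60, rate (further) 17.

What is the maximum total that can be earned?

3270

Order all 10 blocks by rate: Tenant M/first 28 > Tenant N/first 27 > Tenant D/first 23 > Tenant Q/first 20 > Tenant N/second 17 > Tenant Q/second 14 > Tenant D/second 13 > Tenant L/first 7 > Tenant L/second 3 > Tenant M/second 2.
Tenant M/first (28): +35 — 95 left.
Fill Tenant N first block (45 at 27) — 50 left.
Tenant D first at 23: fill all 30 — 20 left.
Tenant Q/first (20): +15 — 5 left.
Tenant N second at 17: only 5 left, fill 5.
Total = 28×35 + 27×45 + 23×30 + 20×15 + 17×5 = 3270.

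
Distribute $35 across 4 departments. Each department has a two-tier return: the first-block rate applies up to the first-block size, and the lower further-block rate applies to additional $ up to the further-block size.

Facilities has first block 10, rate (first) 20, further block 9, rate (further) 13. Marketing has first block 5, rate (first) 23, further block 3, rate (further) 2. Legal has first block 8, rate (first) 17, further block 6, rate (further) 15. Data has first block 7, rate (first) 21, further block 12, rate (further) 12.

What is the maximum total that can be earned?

673

Rank every tier by rate: Marketing/T1 23 > Data/T1 21 > Facilities/T1 20 > Legal/T1 17 > Legal/T2 15 > Facilities/T2 13 > Data/T2 12 > Marketing/T2 2.
Marketing/T1 (23): +5 ; 30 left.
Fill Data T1 block (7 at 21) ; 23 left.
Facilities T1 at 20: fill all 10 ; 13 left.
Legal/T1 (17): +8 ; 5 left.
Legal/T2: +5 of 6 at 15; pool empty.
Total = 23×5 + 21×7 + 20×10 + 17×8 + 15×5 = 673.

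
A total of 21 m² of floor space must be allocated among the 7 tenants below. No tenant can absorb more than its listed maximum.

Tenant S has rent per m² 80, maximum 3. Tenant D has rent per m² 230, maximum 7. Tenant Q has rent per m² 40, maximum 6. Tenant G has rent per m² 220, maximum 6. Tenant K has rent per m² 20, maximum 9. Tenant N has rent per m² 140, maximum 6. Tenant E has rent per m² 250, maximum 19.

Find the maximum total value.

5210

Order the tenants by rent per m²: Tenant E 250 > Tenant D 230 > Tenant G 220 > Tenant N 140 > Tenant S 80 > Tenant Q 40 > Tenant K 20.
Tenant E takes 19 to reach its cap of 19 — 2 left.
Only 2 left; Tenant D takes them to reach 2.
Total = 230×2 + 250×19 = 5210.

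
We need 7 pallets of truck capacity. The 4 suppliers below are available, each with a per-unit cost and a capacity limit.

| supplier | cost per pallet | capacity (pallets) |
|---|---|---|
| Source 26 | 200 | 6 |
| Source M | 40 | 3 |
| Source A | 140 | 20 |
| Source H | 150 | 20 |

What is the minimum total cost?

680

Use suppliers in increasing cost order.
Take 3 from Source M at 40 → need 4 more.
Source A (140): take the remaining 4 → done.
Source H, Source 26: unused.
Cost = 3×40 + 4×140 = 680.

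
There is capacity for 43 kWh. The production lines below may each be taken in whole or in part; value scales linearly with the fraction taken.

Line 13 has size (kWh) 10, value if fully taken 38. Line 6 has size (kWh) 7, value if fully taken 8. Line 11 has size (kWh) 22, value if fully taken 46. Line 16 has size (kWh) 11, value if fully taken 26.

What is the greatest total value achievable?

110

Best value per unit of size first: Line 13 38/10≈3.8, Line 16 26/11≈2.36, Line 11 46/22≈2.09, Line 6 8/7≈1.14.
Line 13: take in full, 10 kWh for value 38 ; 33 left.
Line 16: take in full, 11 kWh for value 26 ; 22 left.
All 22 kWh of Line 11 fit (value 46) ; 0 remain.
Total value = 110.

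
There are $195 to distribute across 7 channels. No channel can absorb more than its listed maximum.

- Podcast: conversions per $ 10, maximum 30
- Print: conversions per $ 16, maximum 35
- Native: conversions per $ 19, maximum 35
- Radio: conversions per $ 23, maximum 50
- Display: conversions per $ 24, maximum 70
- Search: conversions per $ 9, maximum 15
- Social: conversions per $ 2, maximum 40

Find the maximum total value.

4105

Highest conversions per $ first: Display 24 > Radio 23 > Native 19 > Print 16 > Podcast 10 > Search 9 > Social 2.
Display takes 70 to reach its cap of 70 — 125 left.
Give Radio 50 to hit its cap of 50 — 75 left.
Native: +35 to 35 (cap) — 40 left.
Give Print 35 to hit its cap of 35 — 5 left.
Podcast has room for 30 but only 5 remain, so it gets 5.
Total = 10×5 + 16×35 + 19×35 + 23×50 + 24×70 = 4105.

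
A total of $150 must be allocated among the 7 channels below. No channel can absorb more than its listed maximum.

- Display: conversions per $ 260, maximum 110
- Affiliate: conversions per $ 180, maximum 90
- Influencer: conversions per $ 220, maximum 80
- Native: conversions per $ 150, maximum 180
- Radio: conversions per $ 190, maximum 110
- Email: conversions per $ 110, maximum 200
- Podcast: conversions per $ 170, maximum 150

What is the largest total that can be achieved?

Order the channels by conversions per $: Display 260 > Influencer 220 > Radio 190 > Affiliate 180 > Podcast 170 > Native 150 > Email 110.
Give Display 110 to hit its cap of 110 — 40 left.
Influencer has room for 80 but only 40 remain, so it gets 40.
Total = 260×110 + 220×40 = 37400.

37400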